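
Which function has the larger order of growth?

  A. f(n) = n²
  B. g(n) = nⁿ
B

f(n) = n² is O(n²), while g(n) = nⁿ is O(nⁿ).
Since O(nⁿ) grows faster than O(n²), g(n) dominates.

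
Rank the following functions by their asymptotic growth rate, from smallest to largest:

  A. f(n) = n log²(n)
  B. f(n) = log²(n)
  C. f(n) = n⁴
B < A < C

Comparing growth rates:
B = log²(n) is O(log² n)
A = n log²(n) is O(n log² n)
C = n⁴ is O(n⁴)

Therefore, the order from slowest to fastest is: B < A < C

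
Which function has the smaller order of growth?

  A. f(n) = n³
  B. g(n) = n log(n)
B

f(n) = n³ is O(n³), while g(n) = n log(n) is O(n log n).
Since O(n log n) grows slower than O(n³), g(n) is dominated.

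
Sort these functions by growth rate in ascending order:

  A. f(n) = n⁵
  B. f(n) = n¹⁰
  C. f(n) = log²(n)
C < A < B

Comparing growth rates:
C = log²(n) is O(log² n)
A = n⁵ is O(n⁵)
B = n¹⁰ is O(n¹⁰)

Therefore, the order from slowest to fastest is: C < A < B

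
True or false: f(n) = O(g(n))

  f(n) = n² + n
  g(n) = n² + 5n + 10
True

f(n) = n² + n and g(n) = n² + 5n + 10 are both O(n²).
Big-O permits equal growth rates (f ≤ c·g for some c), so f(n) = O(g(n)) is true.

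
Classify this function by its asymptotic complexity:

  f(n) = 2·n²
O(n²)

The dominant term in 2·n² is 2·n², which is Θ(n²).
Constants are absorbed, so the tightest bound is O(n²).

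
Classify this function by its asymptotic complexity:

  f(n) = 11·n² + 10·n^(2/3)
O(n²)

The dominant term in 11·n² + 10·n^(2/3) is 11·n², which is Θ(n²).
Lower-order terms (10·n^(2/3)) are asymptotically negligible.
Constants are absorbed, so the tightest bound is O(n²).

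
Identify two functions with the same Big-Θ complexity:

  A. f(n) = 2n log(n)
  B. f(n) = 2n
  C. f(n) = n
B and C

Examining each function:
  A. 2n log(n) is O(n log n)
  B. 2n is O(n)
  C. n is O(n)

Functions B and C both have the same complexity class.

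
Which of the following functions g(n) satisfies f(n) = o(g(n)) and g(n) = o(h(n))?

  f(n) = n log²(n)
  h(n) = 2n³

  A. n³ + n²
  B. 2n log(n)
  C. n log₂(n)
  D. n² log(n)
D

We need g(n) with n log²(n) = o(g(n)) and g(n) = o(2n³), i.e. O(n log² n) ≺ g ≺ O(n³).
Check each option:
  A. n³ + n² — O(n³) does not grow strictly slower than h(n)
  B. 2n log(n) — O(n log n) does not grow strictly faster than f(n)
  C. n log₂(n) — O(n log n) does not grow strictly faster than f(n)
  D. n² log(n) — O(n² log n) is strictly between O(n log² n) and O(n³) ✓

Only option D (n² log(n)) lies strictly between.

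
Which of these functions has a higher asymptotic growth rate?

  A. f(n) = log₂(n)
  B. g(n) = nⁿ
B

f(n) = log₂(n) is O(log n), while g(n) = nⁿ is O(nⁿ).
Since O(nⁿ) grows faster than O(log n), g(n) dominates.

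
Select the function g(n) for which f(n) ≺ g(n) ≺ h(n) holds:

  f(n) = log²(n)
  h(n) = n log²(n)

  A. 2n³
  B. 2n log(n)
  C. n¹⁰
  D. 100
B

We need g(n) with log²(n) = o(g(n)) and g(n) = o(n log²(n)), i.e. O(log² n) ≺ g ≺ O(n log² n).
Check each option:
  A. 2n³ — O(n³) does not grow strictly slower than h(n)
  B. 2n log(n) — O(n log n) is strictly between O(log² n) and O(n log² n) ✓
  C. n¹⁰ — O(n¹⁰) does not grow strictly slower than h(n)
  D. 100 — O(1) does not grow strictly faster than f(n)

Only option B (2n log(n)) lies strictly between.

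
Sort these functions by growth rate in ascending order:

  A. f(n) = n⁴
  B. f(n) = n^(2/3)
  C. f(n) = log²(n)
C < B < A

Comparing growth rates:
C = log²(n) is O(log² n)
B = n^(2/3) is O(n^(2/3))
A = n⁴ is O(n⁴)

Therefore, the order from slowest to fastest is: C < B < A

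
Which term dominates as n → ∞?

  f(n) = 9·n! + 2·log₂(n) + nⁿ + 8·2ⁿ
nⁿ

Looking at each term:
  - 9·n! is O(n!)
  - 2·log₂(n) is O(log n)
  - nⁿ is O(nⁿ)
  - 8·2ⁿ is O(2ⁿ)

The term nⁿ (O(nⁿ)) grows fastest and dominates all others.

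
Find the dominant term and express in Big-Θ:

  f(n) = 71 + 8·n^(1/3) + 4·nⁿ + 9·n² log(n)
Θ(nⁿ)

Order the terms by growth rate: 71 ≺ 8·n^(1/3) ≺ 9·n² log(n) ≺ 4·nⁿ.
The fastest-growing term 4·nⁿ dominates as n → ∞; dropping its constant factor gives Θ(nⁿ).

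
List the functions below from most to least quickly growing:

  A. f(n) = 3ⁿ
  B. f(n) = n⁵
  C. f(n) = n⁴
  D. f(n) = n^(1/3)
A > B > C > D

Comparing growth rates:
A = 3ⁿ is O(3ⁿ)
B = n⁵ is O(n⁵)
C = n⁴ is O(n⁴)
D = n^(1/3) is O(n^(1/3))

Therefore, the order from fastest to slowest is: A > B > C > D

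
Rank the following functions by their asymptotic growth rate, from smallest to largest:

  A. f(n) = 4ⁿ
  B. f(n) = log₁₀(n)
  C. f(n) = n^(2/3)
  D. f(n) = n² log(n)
B < C < D < A

Comparing growth rates:
B = log₁₀(n) is O(log n)
C = n^(2/3) is O(n^(2/3))
D = n² log(n) is O(n² log n)
A = 4ⁿ is O(4ⁿ)

Therefore, the order from slowest to fastest is: B < C < D < A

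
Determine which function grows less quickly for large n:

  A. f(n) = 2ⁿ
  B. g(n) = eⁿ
A

f(n) = 2ⁿ is O(2ⁿ), while g(n) = eⁿ is O(eⁿ).
Since O(2ⁿ) grows slower than O(eⁿ), f(n) is dominated.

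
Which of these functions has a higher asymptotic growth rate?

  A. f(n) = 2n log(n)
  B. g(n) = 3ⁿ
B

f(n) = 2n log(n) is O(n log n), while g(n) = 3ⁿ is O(3ⁿ).
Since O(3ⁿ) grows faster than O(n log n), g(n) dominates.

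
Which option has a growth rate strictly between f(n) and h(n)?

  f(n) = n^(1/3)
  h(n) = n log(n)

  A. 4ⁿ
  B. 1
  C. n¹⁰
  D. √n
D

We need g(n) with n^(1/3) = o(g(n)) and g(n) = o(n log(n)), i.e. O(n^(1/3)) ≺ g ≺ O(n log n).
Check each option:
  A. 4ⁿ — O(4ⁿ) does not grow strictly slower than h(n)
  B. 1 — O(1) does not grow strictly faster than f(n)
  C. n¹⁰ — O(n¹⁰) does not grow strictly slower than h(n)
  D. √n — O(√n) is strictly between O(n^(1/3)) and O(n log n) ✓

Only option D (√n) lies strictly between.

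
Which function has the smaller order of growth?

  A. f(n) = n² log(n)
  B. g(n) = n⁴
A

f(n) = n² log(n) is O(n² log n), while g(n) = n⁴ is O(n⁴).
Since O(n² log n) grows slower than O(n⁴), f(n) is dominated.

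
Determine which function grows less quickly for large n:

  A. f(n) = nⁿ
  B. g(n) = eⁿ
B

f(n) = nⁿ is O(nⁿ), while g(n) = eⁿ is O(eⁿ).
Since O(eⁿ) grows slower than O(nⁿ), g(n) is dominated.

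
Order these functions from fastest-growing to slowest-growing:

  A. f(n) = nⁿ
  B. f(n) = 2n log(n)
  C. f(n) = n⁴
A > C > B

Comparing growth rates:
A = nⁿ is O(nⁿ)
C = n⁴ is O(n⁴)
B = 2n log(n) is O(n log n)

Therefore, the order from fastest to slowest is: A > C > B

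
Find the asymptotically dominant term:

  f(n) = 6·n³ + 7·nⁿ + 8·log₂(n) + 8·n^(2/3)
7·nⁿ

Looking at each term:
  - 6·n³ is O(n³)
  - 7·nⁿ is O(nⁿ)
  - 8·log₂(n) is O(log n)
  - 8·n^(2/3) is O(n^(2/3))

The term 7·nⁿ (O(nⁿ)) grows fastest and dominates all others.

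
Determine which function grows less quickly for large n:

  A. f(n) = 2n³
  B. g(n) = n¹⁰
A

f(n) = 2n³ is O(n³), while g(n) = n¹⁰ is O(n¹⁰).
Since O(n³) grows slower than O(n¹⁰), f(n) is dominated.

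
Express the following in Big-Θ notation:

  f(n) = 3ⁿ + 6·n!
Θ(n!)

Order the terms by growth rate: 3ⁿ ≺ 6·n!.
The fastest-growing term 6·n! dominates as n → ∞; dropping its constant factor gives Θ(n!).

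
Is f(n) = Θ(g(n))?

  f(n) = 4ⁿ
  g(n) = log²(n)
False

f(n) = 4ⁿ is O(4ⁿ), and g(n) = log²(n) is O(log² n).
Since they have different growth rates, f(n) = Θ(g(n)) is false.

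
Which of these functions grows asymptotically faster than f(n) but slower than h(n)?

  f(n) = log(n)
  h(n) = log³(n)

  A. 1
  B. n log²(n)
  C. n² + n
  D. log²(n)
D

We need g(n) with log(n) = o(g(n)) and g(n) = o(log³(n)), i.e. O(log n) ≺ g ≺ O(log³ n).
Check each option:
  A. 1 — O(1) does not grow strictly faster than f(n)
  B. n log²(n) — O(n log² n) does not grow strictly slower than h(n)
  C. n² + n — O(n²) does not grow strictly slower than h(n)
  D. log²(n) — O(log² n) is strictly between O(log n) and O(log³ n) ✓

Only option D (log²(n)) lies strictly between.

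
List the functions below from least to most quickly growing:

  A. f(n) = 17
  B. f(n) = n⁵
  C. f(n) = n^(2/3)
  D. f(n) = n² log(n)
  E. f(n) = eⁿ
A < C < D < B < E

Comparing growth rates:
A = 17 is O(1)
C = n^(2/3) is O(n^(2/3))
D = n² log(n) is O(n² log n)
B = n⁵ is O(n⁵)
E = eⁿ is O(eⁿ)

Therefore, the order from slowest to fastest is: A < C < D < B < E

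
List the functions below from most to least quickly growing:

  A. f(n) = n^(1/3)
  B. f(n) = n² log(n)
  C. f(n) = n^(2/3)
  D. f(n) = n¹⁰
D > B > C > A

Comparing growth rates:
D = n¹⁰ is O(n¹⁰)
B = n² log(n) is O(n² log n)
C = n^(2/3) is O(n^(2/3))
A = n^(1/3) is O(n^(1/3))

Therefore, the order from fastest to slowest is: D > B > C > A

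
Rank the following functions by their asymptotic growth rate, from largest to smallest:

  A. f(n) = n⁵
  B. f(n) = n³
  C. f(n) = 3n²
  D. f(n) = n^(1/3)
A > B > C > D

Comparing growth rates:
A = n⁵ is O(n⁵)
B = n³ is O(n³)
C = 3n² is O(n²)
D = n^(1/3) is O(n^(1/3))

Therefore, the order from fastest to slowest is: A > B > C > D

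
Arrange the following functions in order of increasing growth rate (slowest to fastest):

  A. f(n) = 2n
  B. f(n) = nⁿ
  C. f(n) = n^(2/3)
C < A < B

Comparing growth rates:
C = n^(2/3) is O(n^(2/3))
A = 2n is O(n)
B = nⁿ is O(nⁿ)

Therefore, the order from slowest to fastest is: C < A < B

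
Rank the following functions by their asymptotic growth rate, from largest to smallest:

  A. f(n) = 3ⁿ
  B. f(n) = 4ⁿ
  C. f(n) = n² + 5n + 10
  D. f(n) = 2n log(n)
B > A > C > D

Comparing growth rates:
B = 4ⁿ is O(4ⁿ)
A = 3ⁿ is O(3ⁿ)
C = n² + 5n + 10 is O(n²)
D = 2n log(n) is O(n log n)

Therefore, the order from fastest to slowest is: B > A > C > D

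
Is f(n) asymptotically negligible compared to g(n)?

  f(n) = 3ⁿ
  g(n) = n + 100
False

f(n) = 3ⁿ is O(3ⁿ), and g(n) = n + 100 is O(n).
Since O(3ⁿ) grows faster than or equal to O(n), f(n) = o(g(n)) is false.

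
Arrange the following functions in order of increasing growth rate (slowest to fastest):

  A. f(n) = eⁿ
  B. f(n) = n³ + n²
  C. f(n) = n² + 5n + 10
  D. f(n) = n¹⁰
C < B < D < A

Comparing growth rates:
C = n² + 5n + 10 is O(n²)
B = n³ + n² is O(n³)
D = n¹⁰ is O(n¹⁰)
A = eⁿ is O(eⁿ)

Therefore, the order from slowest to fastest is: C < B < D < A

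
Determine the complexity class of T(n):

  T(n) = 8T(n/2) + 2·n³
Θ(n³ log n)

Master Theorem: a = 8, b = 2, f(n) = 2·n³.
Compute the critical exponent d = log₂(8) = 3.
Compare f(n) = Θ(n³) against n^d:
  k = 3 = d, so f(n) = Θ(n^d) — Case 2.
  Work is balanced across levels: T(n) = Θ(n^d log n) = Θ(n³ log n).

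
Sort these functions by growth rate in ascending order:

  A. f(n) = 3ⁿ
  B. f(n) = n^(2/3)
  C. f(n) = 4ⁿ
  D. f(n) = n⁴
B < D < A < C

Comparing growth rates:
B = n^(2/3) is O(n^(2/3))
D = n⁴ is O(n⁴)
A = 3ⁿ is O(3ⁿ)
C = 4ⁿ is O(4ⁿ)

Therefore, the order from slowest to fastest is: B < D < A < C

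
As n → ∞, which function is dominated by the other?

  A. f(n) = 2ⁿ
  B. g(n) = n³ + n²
B

f(n) = 2ⁿ is O(2ⁿ), while g(n) = n³ + n² is O(n³).
Since O(n³) grows slower than O(2ⁿ), g(n) is dominated.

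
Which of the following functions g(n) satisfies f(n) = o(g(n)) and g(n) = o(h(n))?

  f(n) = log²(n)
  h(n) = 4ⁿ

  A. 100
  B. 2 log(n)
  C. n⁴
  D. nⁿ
C

We need g(n) with log²(n) = o(g(n)) and g(n) = o(4ⁿ), i.e. O(log² n) ≺ g ≺ O(4ⁿ).
Check each option:
  A. 100 — O(1) does not grow strictly faster than f(n)
  B. 2 log(n) — O(log n) does not grow strictly faster than f(n)
  C. n⁴ — O(n⁴) is strictly between O(log² n) and O(4ⁿ) ✓
  D. nⁿ — O(nⁿ) does not grow strictly slower than h(n)

Only option C (n⁴) lies strictly between.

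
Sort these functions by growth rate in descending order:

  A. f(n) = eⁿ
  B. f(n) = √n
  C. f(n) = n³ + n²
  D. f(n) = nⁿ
D > A > C > B

Comparing growth rates:
D = nⁿ is O(nⁿ)
A = eⁿ is O(eⁿ)
C = n³ + n² is O(n³)
B = √n is O(√n)

Therefore, the order from fastest to slowest is: D > A > C > B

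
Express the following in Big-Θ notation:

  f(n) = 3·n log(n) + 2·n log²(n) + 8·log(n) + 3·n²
Θ(n²)

Order the terms by growth rate: 8·log(n) ≺ 3·n log(n) ≺ 2·n log²(n) ≺ 3·n².
The fastest-growing term 3·n² dominates as n → ∞; dropping its constant factor gives Θ(n²).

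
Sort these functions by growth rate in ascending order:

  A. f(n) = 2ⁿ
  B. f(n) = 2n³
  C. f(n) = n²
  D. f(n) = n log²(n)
D < C < B < A

Comparing growth rates:
D = n log²(n) is O(n log² n)
C = n² is O(n²)
B = 2n³ is O(n³)
A = 2ⁿ is O(2ⁿ)

Therefore, the order from slowest to fastest is: D < C < B < A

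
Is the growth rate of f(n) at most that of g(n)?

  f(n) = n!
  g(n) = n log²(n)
False

f(n) = n! is O(n!), and g(n) = n log²(n) is O(n log² n).
Since O(n!) grows faster than O(n log² n), f(n) = O(g(n)) is false.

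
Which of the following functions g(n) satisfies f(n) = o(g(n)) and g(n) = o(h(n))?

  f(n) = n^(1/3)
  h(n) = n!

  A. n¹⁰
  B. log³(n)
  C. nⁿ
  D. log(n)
A

We need g(n) with n^(1/3) = o(g(n)) and g(n) = o(n!), i.e. O(n^(1/3)) ≺ g ≺ O(n!).
Check each option:
  A. n¹⁰ — O(n¹⁰) is strictly between O(n^(1/3)) and O(n!) ✓
  B. log³(n) — O(log³ n) does not grow strictly faster than f(n)
  C. nⁿ — O(nⁿ) does not grow strictly slower than h(n)
  D. log(n) — O(log n) does not grow strictly faster than f(n)

Only option A (n¹⁰) lies strictly between.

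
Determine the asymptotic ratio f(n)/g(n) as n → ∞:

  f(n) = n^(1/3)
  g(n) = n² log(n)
0

Since n^(1/3) (O(n^(1/3))) grows slower than n² log(n) (O(n² log n)),
the ratio f(n)/g(n) → 0 as n → ∞.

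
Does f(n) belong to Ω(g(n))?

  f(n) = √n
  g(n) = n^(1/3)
True

f(n) = √n is O(√n), and g(n) = n^(1/3) is O(n^(1/3)).
Since O(√n) grows at least as fast as O(n^(1/3)), f(n) = Ω(g(n)) is true.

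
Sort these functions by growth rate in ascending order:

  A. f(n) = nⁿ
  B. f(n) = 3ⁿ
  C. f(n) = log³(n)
C < B < A

Comparing growth rates:
C = log³(n) is O(log³ n)
B = 3ⁿ is O(3ⁿ)
A = nⁿ is O(nⁿ)

Therefore, the order from slowest to fastest is: C < B < A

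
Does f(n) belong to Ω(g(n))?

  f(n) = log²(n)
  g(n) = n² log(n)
False

f(n) = log²(n) is O(log² n), and g(n) = n² log(n) is O(n² log n).
Since O(log² n) grows slower than O(n² log n), f(n) = Ω(g(n)) is false.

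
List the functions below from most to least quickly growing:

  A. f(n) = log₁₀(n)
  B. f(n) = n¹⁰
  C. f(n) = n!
C > B > A

Comparing growth rates:
C = n! is O(n!)
B = n¹⁰ is O(n¹⁰)
A = log₁₀(n) is O(log n)

Therefore, the order from fastest to slowest is: C > B > A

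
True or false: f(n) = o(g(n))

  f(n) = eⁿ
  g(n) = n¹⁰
False

f(n) = eⁿ is O(eⁿ), and g(n) = n¹⁰ is O(n¹⁰).
Since O(eⁿ) grows faster than or equal to O(n¹⁰), f(n) = o(g(n)) is false.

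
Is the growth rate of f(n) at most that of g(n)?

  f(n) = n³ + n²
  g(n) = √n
False

f(n) = n³ + n² is O(n³), and g(n) = √n is O(√n).
Since O(n³) grows faster than O(√n), f(n) = O(g(n)) is false.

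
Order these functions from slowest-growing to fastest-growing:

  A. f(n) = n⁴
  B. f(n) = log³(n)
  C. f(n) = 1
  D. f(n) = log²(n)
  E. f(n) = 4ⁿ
C < D < B < A < E

Comparing growth rates:
C = 1 is O(1)
D = log²(n) is O(log² n)
B = log³(n) is O(log³ n)
A = n⁴ is O(n⁴)
E = 4ⁿ is O(4ⁿ)

Therefore, the order from slowest to fastest is: C < D < B < A < E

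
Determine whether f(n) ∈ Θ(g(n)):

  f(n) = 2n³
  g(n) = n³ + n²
True

f(n) = 2n³ and g(n) = n³ + n² are both O(n³).
Since they have the same asymptotic growth rate, f(n) = Θ(g(n)) is true.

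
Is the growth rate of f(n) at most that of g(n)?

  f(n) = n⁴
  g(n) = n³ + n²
False

f(n) = n⁴ is O(n⁴), and g(n) = n³ + n² is O(n³).
Since O(n⁴) grows faster than O(n³), f(n) = O(g(n)) is false.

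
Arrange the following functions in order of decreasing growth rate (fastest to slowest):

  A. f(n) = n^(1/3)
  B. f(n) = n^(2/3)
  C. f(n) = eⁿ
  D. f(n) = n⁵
C > D > B > A

Comparing growth rates:
C = eⁿ is O(eⁿ)
D = n⁵ is O(n⁵)
B = n^(2/3) is O(n^(2/3))
A = n^(1/3) is O(n^(1/3))

Therefore, the order from fastest to slowest is: C > D > B > A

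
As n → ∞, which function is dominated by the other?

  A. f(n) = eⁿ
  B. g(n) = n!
A

f(n) = eⁿ is O(eⁿ), while g(n) = n! is O(n!).
Since O(eⁿ) grows slower than O(n!), f(n) is dominated.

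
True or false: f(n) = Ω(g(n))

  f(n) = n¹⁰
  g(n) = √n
True

f(n) = n¹⁰ is O(n¹⁰), and g(n) = √n is O(√n).
Since O(n¹⁰) grows at least as fast as O(√n), f(n) = Ω(g(n)) is true.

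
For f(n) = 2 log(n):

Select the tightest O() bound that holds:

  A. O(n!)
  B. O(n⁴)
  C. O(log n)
C

f(n) = 2 log(n) is O(log n).
All listed options are valid Big-O bounds (upper bounds),
but O(log n) is the tightest (smallest valid bound).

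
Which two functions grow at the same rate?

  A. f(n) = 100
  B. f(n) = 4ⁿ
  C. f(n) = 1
A and C

Examining each function:
  A. 100 is O(1)
  B. 4ⁿ is O(4ⁿ)
  C. 1 is O(1)

Functions A and C both have the same complexity class.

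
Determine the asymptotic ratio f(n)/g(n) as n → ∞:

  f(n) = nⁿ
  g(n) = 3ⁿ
∞

Since nⁿ (O(nⁿ)) grows faster than 3ⁿ (O(3ⁿ)),
the ratio f(n)/g(n) → ∞ as n → ∞.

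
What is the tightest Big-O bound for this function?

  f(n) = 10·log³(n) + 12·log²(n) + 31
O(log³ n)

The dominant term in 10·log³(n) + 12·log²(n) + 31 is 10·log³(n), which is Θ(log³ n).
Lower-order terms (12·log²(n), 31) are asymptotically negligible.
Constants are absorbed, so the tightest bound is O(log³ n).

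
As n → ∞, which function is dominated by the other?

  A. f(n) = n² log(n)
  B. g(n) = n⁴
A

f(n) = n² log(n) is O(n² log n), while g(n) = n⁴ is O(n⁴).
Since O(n² log n) grows slower than O(n⁴), f(n) is dominated.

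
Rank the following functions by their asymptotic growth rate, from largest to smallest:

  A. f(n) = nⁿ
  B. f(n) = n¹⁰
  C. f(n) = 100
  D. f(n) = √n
A > B > D > C

Comparing growth rates:
A = nⁿ is O(nⁿ)
B = n¹⁰ is O(n¹⁰)
D = √n is O(√n)
C = 100 is O(1)

Therefore, the order from fastest to slowest is: A > B > D > C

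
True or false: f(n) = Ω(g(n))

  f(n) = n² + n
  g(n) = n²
True

f(n) = n² + n and g(n) = n² are both O(n²).
Big-Ω permits equal growth rates (f ≥ c·g for some c > 0), so f(n) = Ω(g(n)) is true.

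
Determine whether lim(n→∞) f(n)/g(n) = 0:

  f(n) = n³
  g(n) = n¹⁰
True

f(n) = n³ is O(n³), and g(n) = n¹⁰ is O(n¹⁰).
Since O(n³) grows strictly slower than O(n¹⁰), f(n) = o(g(n)) is true.
This means lim(n→∞) f(n)/g(n) = 0.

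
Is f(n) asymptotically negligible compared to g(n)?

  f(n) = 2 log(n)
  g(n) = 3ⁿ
True

f(n) = 2 log(n) is O(log n), and g(n) = 3ⁿ is O(3ⁿ).
Since O(log n) grows strictly slower than O(3ⁿ), f(n) = o(g(n)) is true.
This means lim(n→∞) f(n)/g(n) = 0.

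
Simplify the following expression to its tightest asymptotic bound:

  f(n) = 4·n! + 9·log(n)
Θ(n!)

Order the terms by growth rate: 9·log(n) ≺ 4·n!.
The fastest-growing term 4·n! dominates as n → ∞; dropping its constant factor gives Θ(n!).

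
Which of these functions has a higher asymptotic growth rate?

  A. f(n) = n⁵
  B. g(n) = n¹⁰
B

f(n) = n⁵ is O(n⁵), while g(n) = n¹⁰ is O(n¹⁰).
Since O(n¹⁰) grows faster than O(n⁵), g(n) dominates.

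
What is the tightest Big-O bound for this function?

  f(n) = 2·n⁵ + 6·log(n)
O(n⁵)

The dominant term in 2·n⁵ + 6·log(n) is 2·n⁵, which is Θ(n⁵).
Lower-order terms (6·log(n)) are asymptotically negligible.
Constants are absorbed, so the tightest bound is O(n⁵).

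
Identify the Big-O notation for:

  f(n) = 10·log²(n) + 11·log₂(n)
O(log² n)

The dominant term in 10·log²(n) + 11·log₂(n) is 10·log²(n), which is Θ(log² n).
Lower-order terms (11·log₂(n)) are asymptotically negligible.
Constants are absorbed, so the tightest bound is O(log² n).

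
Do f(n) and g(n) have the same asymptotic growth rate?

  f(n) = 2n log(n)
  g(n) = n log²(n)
False

f(n) = 2n log(n) is O(n log n), and g(n) = n log²(n) is O(n log² n).
Since they have different growth rates, f(n) = Θ(g(n)) is false.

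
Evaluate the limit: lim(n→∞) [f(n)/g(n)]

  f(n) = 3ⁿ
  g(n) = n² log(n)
∞

Since 3ⁿ (O(3ⁿ)) grows faster than n² log(n) (O(n² log n)),
the ratio f(n)/g(n) → ∞ as n → ∞.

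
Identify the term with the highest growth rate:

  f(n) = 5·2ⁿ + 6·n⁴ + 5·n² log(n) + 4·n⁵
5·2ⁿ

Looking at each term:
  - 5·2ⁿ is O(2ⁿ)
  - 6·n⁴ is O(n⁴)
  - 5·n² log(n) is O(n² log n)
  - 4·n⁵ is O(n⁵)

The term 5·2ⁿ (O(2ⁿ)) grows fastest and dominates all others.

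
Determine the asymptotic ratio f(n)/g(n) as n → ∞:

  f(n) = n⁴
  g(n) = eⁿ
0

Since n⁴ (O(n⁴)) grows slower than eⁿ (O(eⁿ)),
the ratio f(n)/g(n) → 0 as n → ∞.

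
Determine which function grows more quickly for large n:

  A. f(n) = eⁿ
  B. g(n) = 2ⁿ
A

f(n) = eⁿ is O(eⁿ), while g(n) = 2ⁿ is O(2ⁿ).
Since O(eⁿ) grows faster than O(2ⁿ), f(n) dominates.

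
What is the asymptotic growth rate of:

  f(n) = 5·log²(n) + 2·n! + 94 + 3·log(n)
Θ(n!)

Order the terms by growth rate: 94 ≺ 3·log(n) ≺ 5·log²(n) ≺ 2·n!.
The fastest-growing term 2·n! dominates as n → ∞; dropping its constant factor gives Θ(n!).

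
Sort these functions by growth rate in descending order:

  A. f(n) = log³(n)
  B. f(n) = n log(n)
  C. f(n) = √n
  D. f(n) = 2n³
D > B > C > A

Comparing growth rates:
D = 2n³ is O(n³)
B = n log(n) is O(n log n)
C = √n is O(√n)
A = log³(n) is O(log³ n)

Therefore, the order from fastest to slowest is: D > B > C > A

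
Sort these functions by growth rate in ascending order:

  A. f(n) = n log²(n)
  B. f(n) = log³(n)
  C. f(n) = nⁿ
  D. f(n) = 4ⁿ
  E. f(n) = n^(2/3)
B < E < A < D < C

Comparing growth rates:
B = log³(n) is O(log³ n)
E = n^(2/3) is O(n^(2/3))
A = n log²(n) is O(n log² n)
D = 4ⁿ is O(4ⁿ)
C = nⁿ is O(nⁿ)

Therefore, the order from slowest to fastest is: B < E < A < D < C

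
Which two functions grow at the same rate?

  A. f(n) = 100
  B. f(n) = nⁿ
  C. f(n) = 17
A and C

Examining each function:
  A. 100 is O(1)
  B. nⁿ is O(nⁿ)
  C. 17 is O(1)

Functions A and C both have the same complexity class.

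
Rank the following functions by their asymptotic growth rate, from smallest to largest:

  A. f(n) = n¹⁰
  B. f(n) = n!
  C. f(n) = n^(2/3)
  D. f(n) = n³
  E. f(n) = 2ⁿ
C < D < A < E < B

Comparing growth rates:
C = n^(2/3) is O(n^(2/3))
D = n³ is O(n³)
A = n¹⁰ is O(n¹⁰)
E = 2ⁿ is O(2ⁿ)
B = n! is O(n!)

Therefore, the order from slowest to fastest is: C < D < A < E < B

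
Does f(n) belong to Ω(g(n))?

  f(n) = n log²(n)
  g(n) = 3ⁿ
False

f(n) = n log²(n) is O(n log² n), and g(n) = 3ⁿ is O(3ⁿ).
Since O(n log² n) grows slower than O(3ⁿ), f(n) = Ω(g(n)) is false.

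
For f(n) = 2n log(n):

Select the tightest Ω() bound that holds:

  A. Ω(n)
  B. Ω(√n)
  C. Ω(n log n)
C

f(n) = 2n log(n) is Ω(n log n).
All listed options are valid Big-Ω bounds (lower bounds),
but Ω(n log n) is the tightest (largest valid bound).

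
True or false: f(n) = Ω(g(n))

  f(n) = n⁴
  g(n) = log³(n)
True

f(n) = n⁴ is O(n⁴), and g(n) = log³(n) is O(log³ n).
Since O(n⁴) grows at least as fast as O(log³ n), f(n) = Ω(g(n)) is true.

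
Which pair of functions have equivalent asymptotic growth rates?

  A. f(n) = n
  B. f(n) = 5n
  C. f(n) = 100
A and B

Examining each function:
  A. n is O(n)
  B. 5n is O(n)
  C. 100 is O(1)

Functions A and B both have the same complexity class.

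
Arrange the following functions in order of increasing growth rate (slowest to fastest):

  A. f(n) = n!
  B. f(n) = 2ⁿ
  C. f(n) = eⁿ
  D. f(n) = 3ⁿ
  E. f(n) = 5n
E < B < C < D < A

Comparing growth rates:
E = 5n is O(n)
B = 2ⁿ is O(2ⁿ)
C = eⁿ is O(eⁿ)
D = 3ⁿ is O(3ⁿ)
A = n! is O(n!)

Therefore, the order from slowest to fastest is: E < B < C < D < A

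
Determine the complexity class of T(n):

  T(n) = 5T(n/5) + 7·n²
Θ(n²)

Master Theorem: a = 5, b = 5, f(n) = 7·n².
Compute the critical exponent d = log₅(5) = 1.
Compare f(n) = Θ(n²) against n^d:
  k = 2 > d = 1, so f(n) = Ω(n^(d+ε)) — Case 3.
  Regularity: a·(n/b)^2/n^2 = a/b^2 = 5/25 < 1 ✓.
  The top-level work dominates: T(n) = Θ(f(n)) = Θ(n²).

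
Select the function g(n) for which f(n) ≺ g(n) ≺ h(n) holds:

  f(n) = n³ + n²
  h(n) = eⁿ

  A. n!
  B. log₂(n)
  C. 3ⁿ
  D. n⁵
D

We need g(n) with n³ + n² = o(g(n)) and g(n) = o(eⁿ), i.e. O(n³) ≺ g ≺ O(eⁿ).
Check each option:
  A. n! — O(n!) does not grow strictly slower than h(n)
  B. log₂(n) — O(log n) does not grow strictly faster than f(n)
  C. 3ⁿ — O(3ⁿ) does not grow strictly slower than h(n)
  D. n⁵ — O(n⁵) is strictly between O(n³) and O(eⁿ) ✓

Only option D (n⁵) lies strictly between.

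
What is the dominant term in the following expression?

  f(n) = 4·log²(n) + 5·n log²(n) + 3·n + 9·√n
5·n log²(n)

Looking at each term:
  - 4·log²(n) is O(log² n)
  - 5·n log²(n) is O(n log² n)
  - 3·n is O(n)
  - 9·√n is O(√n)

The term 5·n log²(n) (O(n log² n)) grows fastest and dominates all others.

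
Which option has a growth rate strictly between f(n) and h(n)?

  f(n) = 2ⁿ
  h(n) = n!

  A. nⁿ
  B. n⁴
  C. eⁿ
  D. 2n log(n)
C

We need g(n) with 2ⁿ = o(g(n)) and g(n) = o(n!), i.e. O(2ⁿ) ≺ g ≺ O(n!).
Check each option:
  A. nⁿ — O(nⁿ) does not grow strictly slower than h(n)
  B. n⁴ — O(n⁴) does not grow strictly faster than f(n)
  C. eⁿ — O(eⁿ) is strictly between O(2ⁿ) and O(n!) ✓
  D. 2n log(n) — O(n log n) does not grow strictly faster than f(n)

Only option C (eⁿ) lies strictly between.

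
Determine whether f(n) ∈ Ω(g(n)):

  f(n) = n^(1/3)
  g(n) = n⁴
False

f(n) = n^(1/3) is O(n^(1/3)), and g(n) = n⁴ is O(n⁴).
Since O(n^(1/3)) grows slower than O(n⁴), f(n) = Ω(g(n)) is false.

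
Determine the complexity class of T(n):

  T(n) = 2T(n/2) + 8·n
Θ(n log n)

Master Theorem: a = 2, b = 2, f(n) = 8·n.
Compute the critical exponent d = log₂(2) = 1.
Compare f(n) = Θ(n) against n^d:
  k = 1 = d, so f(n) = Θ(n^d) — Case 2.
  Work is balanced across levels: T(n) = Θ(n^d log n) = Θ(n log n).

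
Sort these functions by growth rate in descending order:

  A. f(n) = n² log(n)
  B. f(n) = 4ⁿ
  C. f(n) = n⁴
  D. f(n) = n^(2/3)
B > C > A > D

Comparing growth rates:
B = 4ⁿ is O(4ⁿ)
C = n⁴ is O(n⁴)
A = n² log(n) is O(n² log n)
D = n^(2/3) is O(n^(2/3))

Therefore, the order from fastest to slowest is: B > C > A > D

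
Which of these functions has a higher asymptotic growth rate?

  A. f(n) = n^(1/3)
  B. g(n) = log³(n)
A

f(n) = n^(1/3) is O(n^(1/3)), while g(n) = log³(n) is O(log³ n).
Since O(n^(1/3)) grows faster than O(log³ n), f(n) dominates.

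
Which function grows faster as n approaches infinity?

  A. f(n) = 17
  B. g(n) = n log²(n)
B

f(n) = 17 is O(1), while g(n) = n log²(n) is O(n log² n).
Since O(n log² n) grows faster than O(1), g(n) dominates.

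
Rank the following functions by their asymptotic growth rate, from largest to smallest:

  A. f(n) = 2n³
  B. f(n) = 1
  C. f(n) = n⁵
C > A > B

Comparing growth rates:
C = n⁵ is O(n⁵)
A = 2n³ is O(n³)
B = 1 is O(1)

Therefore, the order from fastest to slowest is: C > A > B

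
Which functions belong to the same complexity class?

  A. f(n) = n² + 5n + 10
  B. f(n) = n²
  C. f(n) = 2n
A and B

Examining each function:
  A. n² + 5n + 10 is O(n²)
  B. n² is O(n²)
  C. 2n is O(n)

Functions A and B both have the same complexity class.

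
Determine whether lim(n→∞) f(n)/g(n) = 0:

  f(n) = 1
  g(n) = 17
False

f(n) = 1 is O(1), and g(n) = 17 is O(1).
Since they have the same growth rate, f(n) = o(g(n)) is false.
(f = o(g) requires f to grow strictly slower, not equal.)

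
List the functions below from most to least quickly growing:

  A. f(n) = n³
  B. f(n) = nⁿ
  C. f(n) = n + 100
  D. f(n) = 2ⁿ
B > D > A > C

Comparing growth rates:
B = nⁿ is O(nⁿ)
D = 2ⁿ is O(2ⁿ)
A = n³ is O(n³)
C = n + 100 is O(n)

Therefore, the order from fastest to slowest is: B > D > A > C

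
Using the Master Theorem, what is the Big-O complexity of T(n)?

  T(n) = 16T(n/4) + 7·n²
Θ(n² log n)

Master Theorem: a = 16, b = 4, f(n) = 7·n².
Compute the critical exponent d = log₄(16) = 2.
Compare f(n) = Θ(n²) against n^d:
  k = 2 = d, so f(n) = Θ(n^d) — Case 2.
  Work is balanced across levels: T(n) = Θ(n^d log n) = Θ(n² log n).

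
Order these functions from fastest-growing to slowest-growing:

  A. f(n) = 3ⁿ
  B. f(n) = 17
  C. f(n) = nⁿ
C > A > B

Comparing growth rates:
C = nⁿ is O(nⁿ)
A = 3ⁿ is O(3ⁿ)
B = 17 is O(1)

Therefore, the order from fastest to slowest is: C > A > B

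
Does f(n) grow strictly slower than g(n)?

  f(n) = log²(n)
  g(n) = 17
False

f(n) = log²(n) is O(log² n), and g(n) = 17 is O(1).
Since O(log² n) grows faster than or equal to O(1), f(n) = o(g(n)) is false.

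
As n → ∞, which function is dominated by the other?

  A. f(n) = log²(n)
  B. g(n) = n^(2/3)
A

f(n) = log²(n) is O(log² n), while g(n) = n^(2/3) is O(n^(2/3)).
Since O(log² n) grows slower than O(n^(2/3)), f(n) is dominated.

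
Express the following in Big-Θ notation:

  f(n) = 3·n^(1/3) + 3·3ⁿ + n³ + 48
Θ(3ⁿ)

Order the terms by growth rate: 48 ≺ 3·n^(1/3) ≺ n³ ≺ 3·3ⁿ.
The fastest-growing term 3·3ⁿ dominates as n → ∞; dropping its constant factor gives Θ(3ⁿ).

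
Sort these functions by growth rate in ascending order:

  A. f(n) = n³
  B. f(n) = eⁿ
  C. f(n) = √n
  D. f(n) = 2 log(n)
D < C < A < B

Comparing growth rates:
D = 2 log(n) is O(log n)
C = √n is O(√n)
A = n³ is O(n³)
B = eⁿ is O(eⁿ)

Therefore, the order from slowest to fastest is: D < C < A < B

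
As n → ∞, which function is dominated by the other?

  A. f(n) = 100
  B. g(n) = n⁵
A

f(n) = 100 is O(1), while g(n) = n⁵ is O(n⁵).
Since O(1) grows slower than O(n⁵), f(n) is dominated.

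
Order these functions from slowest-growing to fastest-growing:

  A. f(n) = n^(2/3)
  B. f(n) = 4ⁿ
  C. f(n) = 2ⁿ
A < C < B

Comparing growth rates:
A = n^(2/3) is O(n^(2/3))
C = 2ⁿ is O(2ⁿ)
B = 4ⁿ is O(4ⁿ)

Therefore, the order from slowest to fastest is: A < C < B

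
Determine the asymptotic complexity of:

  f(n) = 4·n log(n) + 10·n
O(n log n)

The dominant term in 4·n log(n) + 10·n is 4·n log(n), which is Θ(n log n).
Lower-order terms (10·n) are asymptotically negligible.
Constants are absorbed, so the tightest bound is O(n log n).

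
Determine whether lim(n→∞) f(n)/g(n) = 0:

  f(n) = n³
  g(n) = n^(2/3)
False

f(n) = n³ is O(n³), and g(n) = n^(2/3) is O(n^(2/3)).
Since O(n³) grows faster than or equal to O(n^(2/3)), f(n) = o(g(n)) is false.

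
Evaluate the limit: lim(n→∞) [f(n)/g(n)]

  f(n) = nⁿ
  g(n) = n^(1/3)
∞

Since nⁿ (O(nⁿ)) grows faster than n^(1/3) (O(n^(1/3))),
the ratio f(n)/g(n) → ∞ as n → ∞.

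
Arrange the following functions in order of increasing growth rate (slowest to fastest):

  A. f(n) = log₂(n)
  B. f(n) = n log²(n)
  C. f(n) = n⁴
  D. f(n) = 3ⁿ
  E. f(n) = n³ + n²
A < B < E < C < D

Comparing growth rates:
A = log₂(n) is O(log n)
B = n log²(n) is O(n log² n)
E = n³ + n² is O(n³)
C = n⁴ is O(n⁴)
D = 3ⁿ is O(3ⁿ)

Therefore, the order from slowest to fastest is: A < B < E < C < D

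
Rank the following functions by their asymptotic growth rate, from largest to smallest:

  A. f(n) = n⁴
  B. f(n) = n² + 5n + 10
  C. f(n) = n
A > B > C

Comparing growth rates:
A = n⁴ is O(n⁴)
B = n² + 5n + 10 is O(n²)
C = n is O(n)

Therefore, the order from fastest to slowest is: A > B > C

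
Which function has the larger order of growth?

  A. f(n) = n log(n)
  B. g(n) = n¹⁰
B

f(n) = n log(n) is O(n log n), while g(n) = n¹⁰ is O(n¹⁰).
Since O(n¹⁰) grows faster than O(n log n), g(n) dominates.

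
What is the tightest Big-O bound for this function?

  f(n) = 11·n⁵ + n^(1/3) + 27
O(n⁵)

The dominant term in 11·n⁵ + n^(1/3) + 27 is 11·n⁵, which is Θ(n⁵).
Lower-order terms (n^(1/3), 27) are asymptotically negligible.
Constants are absorbed, so the tightest bound is O(n⁵).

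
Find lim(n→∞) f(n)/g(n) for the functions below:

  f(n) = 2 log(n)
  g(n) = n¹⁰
0

Since 2 log(n) (O(log n)) grows slower than n¹⁰ (O(n¹⁰)),
the ratio f(n)/g(n) → 0 as n → ∞.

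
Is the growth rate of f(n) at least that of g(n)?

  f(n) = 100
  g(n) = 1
True

f(n) = 100 and g(n) = 1 are both O(1).
Big-Ω permits equal growth rates (f ≥ c·g for some c > 0), so f(n) = Ω(g(n)) is true.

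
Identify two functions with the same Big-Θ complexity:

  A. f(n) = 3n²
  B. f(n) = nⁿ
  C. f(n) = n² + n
A and C

Examining each function:
  A. 3n² is O(n²)
  B. nⁿ is O(nⁿ)
  C. n² + n is O(n²)

Functions A and C both have the same complexity class.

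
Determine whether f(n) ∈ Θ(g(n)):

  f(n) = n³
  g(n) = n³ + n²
True

f(n) = n³ and g(n) = n³ + n² are both O(n³).
Since they have the same asymptotic growth rate, f(n) = Θ(g(n)) is true.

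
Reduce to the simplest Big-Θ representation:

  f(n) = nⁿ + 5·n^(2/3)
Θ(nⁿ)

Order the terms by growth rate: 5·n^(2/3) ≺ nⁿ.
The fastest-growing term nⁿ dominates as n → ∞; dropping its constant factor gives Θ(nⁿ).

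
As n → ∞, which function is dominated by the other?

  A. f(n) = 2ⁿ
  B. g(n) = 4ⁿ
A

f(n) = 2ⁿ is O(2ⁿ), while g(n) = 4ⁿ is O(4ⁿ).
Since O(2ⁿ) grows slower than O(4ⁿ), f(n) is dominated.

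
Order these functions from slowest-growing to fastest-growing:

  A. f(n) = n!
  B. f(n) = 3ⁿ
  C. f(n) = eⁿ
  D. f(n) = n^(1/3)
D < C < B < A

Comparing growth rates:
D = n^(1/3) is O(n^(1/3))
C = eⁿ is O(eⁿ)
B = 3ⁿ is O(3ⁿ)
A = n! is O(n!)

Therefore, the order from slowest to fastest is: D < C < B < A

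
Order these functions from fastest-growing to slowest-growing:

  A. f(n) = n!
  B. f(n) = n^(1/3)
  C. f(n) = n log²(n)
A > C > B

Comparing growth rates:
A = n! is O(n!)
C = n log²(n) is O(n log² n)
B = n^(1/3) is O(n^(1/3))

Therefore, the order from fastest to slowest is: A > C > B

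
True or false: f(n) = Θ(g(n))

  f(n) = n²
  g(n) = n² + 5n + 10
True

f(n) = n² and g(n) = n² + 5n + 10 are both O(n²).
Since they have the same asymptotic growth rate, f(n) = Θ(g(n)) is true.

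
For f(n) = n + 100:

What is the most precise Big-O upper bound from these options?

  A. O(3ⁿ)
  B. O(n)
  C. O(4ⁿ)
B

f(n) = n + 100 is O(n).
All listed options are valid Big-O bounds (upper bounds),
but O(n) is the tightest (smallest valid bound).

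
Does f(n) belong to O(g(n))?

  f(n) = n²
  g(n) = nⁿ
True

f(n) = n² is O(n²), and g(n) = nⁿ is O(nⁿ).
Since O(n²) ⊆ O(nⁿ) (f grows no faster than g), f(n) = O(g(n)) is true.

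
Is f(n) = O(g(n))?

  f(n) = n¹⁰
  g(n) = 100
False

f(n) = n¹⁰ is O(n¹⁰), and g(n) = 100 is O(1).
Since O(n¹⁰) grows faster than O(1), f(n) = O(g(n)) is false.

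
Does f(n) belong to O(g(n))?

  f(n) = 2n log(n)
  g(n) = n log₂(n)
True

f(n) = 2n log(n) and g(n) = n log₂(n) are both O(n log n).
Big-O permits equal growth rates (f ≤ c·g for some c), so f(n) = O(g(n)) is true.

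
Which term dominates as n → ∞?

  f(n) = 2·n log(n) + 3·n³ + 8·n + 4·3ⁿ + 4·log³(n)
4·3ⁿ

Looking at each term:
  - 2·n log(n) is O(n log n)
  - 3·n³ is O(n³)
  - 8·n is O(n)
  - 4·3ⁿ is O(3ⁿ)
  - 4·log³(n) is O(log³ n)

The term 4·3ⁿ (O(3ⁿ)) grows fastest and dominates all others.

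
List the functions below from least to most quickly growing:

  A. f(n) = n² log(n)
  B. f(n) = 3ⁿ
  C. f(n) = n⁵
A < C < B

Comparing growth rates:
A = n² log(n) is O(n² log n)
C = n⁵ is O(n⁵)
B = 3ⁿ is O(3ⁿ)

Therefore, the order from slowest to fastest is: A < C < B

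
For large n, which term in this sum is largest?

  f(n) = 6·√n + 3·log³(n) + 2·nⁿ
2·nⁿ

Looking at each term:
  - 6·√n is O(√n)
  - 3·log³(n) is O(log³ n)
  - 2·nⁿ is O(nⁿ)

The term 2·nⁿ (O(nⁿ)) grows fastest and dominates all others.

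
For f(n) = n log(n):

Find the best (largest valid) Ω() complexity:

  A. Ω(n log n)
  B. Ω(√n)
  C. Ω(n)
A

f(n) = n log(n) is Ω(n log n).
All listed options are valid Big-Ω bounds (lower bounds),
but Ω(n log n) is the tightest (largest valid bound).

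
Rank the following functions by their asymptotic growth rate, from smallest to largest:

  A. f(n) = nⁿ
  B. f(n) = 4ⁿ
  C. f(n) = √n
C < B < A

Comparing growth rates:
C = √n is O(√n)
B = 4ⁿ is O(4ⁿ)
A = nⁿ is O(nⁿ)

Therefore, the order from slowest to fastest is: C < B < A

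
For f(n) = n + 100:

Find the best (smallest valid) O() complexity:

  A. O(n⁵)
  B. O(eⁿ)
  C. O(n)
C

f(n) = n + 100 is O(n).
All listed options are valid Big-O bounds (upper bounds),
but O(n) is the tightest (smallest valid bound).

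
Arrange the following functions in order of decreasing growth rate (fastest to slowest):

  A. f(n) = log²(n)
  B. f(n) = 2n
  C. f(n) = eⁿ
C > B > A

Comparing growth rates:
C = eⁿ is O(eⁿ)
B = 2n is O(n)
A = log²(n) is O(log² n)

Therefore, the order from fastest to slowest is: C > B > A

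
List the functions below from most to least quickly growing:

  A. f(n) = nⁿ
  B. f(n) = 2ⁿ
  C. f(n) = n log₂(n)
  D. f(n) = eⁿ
A > D > B > C

Comparing growth rates:
A = nⁿ is O(nⁿ)
D = eⁿ is O(eⁿ)
B = 2ⁿ is O(2ⁿ)
C = n log₂(n) is O(n log n)

Therefore, the order from fastest to slowest is: A > D > B > C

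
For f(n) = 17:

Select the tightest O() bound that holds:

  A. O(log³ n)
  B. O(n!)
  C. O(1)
C

f(n) = 17 is O(1).
All listed options are valid Big-O bounds (upper bounds),
but O(1) is the tightest (smallest valid bound).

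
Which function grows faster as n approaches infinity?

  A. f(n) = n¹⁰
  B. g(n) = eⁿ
B

f(n) = n¹⁰ is O(n¹⁰), while g(n) = eⁿ is O(eⁿ).
Since O(eⁿ) grows faster than O(n¹⁰), g(n) dominates.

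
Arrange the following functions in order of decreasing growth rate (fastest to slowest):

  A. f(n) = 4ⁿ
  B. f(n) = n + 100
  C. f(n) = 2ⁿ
A > C > B

Comparing growth rates:
A = 4ⁿ is O(4ⁿ)
C = 2ⁿ is O(2ⁿ)
B = n + 100 is O(n)

Therefore, the order from fastest to slowest is: A > C > B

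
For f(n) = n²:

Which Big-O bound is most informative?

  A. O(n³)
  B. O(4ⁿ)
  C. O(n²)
C

f(n) = n² is O(n²).
All listed options are valid Big-O bounds (upper bounds),
but O(n²) is the tightest (smallest valid bound).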